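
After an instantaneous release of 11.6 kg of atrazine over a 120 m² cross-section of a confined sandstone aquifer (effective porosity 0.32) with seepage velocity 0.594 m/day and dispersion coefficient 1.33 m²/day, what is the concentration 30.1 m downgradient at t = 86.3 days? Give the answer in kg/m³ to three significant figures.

0.00300 kg/m³

For an instantaneous plane source, C(x,t) = M/(n_e·A·√(4πDt)) · exp(−(x−vt)²/(4Dt)), with n_e·A the pore (flow) area.
Plume center vt = 0.594 × 86.3 = 51.2622 m, so the well at 30.1 m is 21.1622 m upgradient of the peak.
√(4πDt) = 37.98 m, giving peak height M/(n_e·A·√(4πDt)) = 11.6/(0.32 × 120 × 37.98) = 0.007954 kg/m³.
(x−vt)²/(4Dt) = (-21.1622)²/(4 × 1.33 × 86.3) = 0.9754; exp(−0.9754) = 0.3770.
C = 0.007954 × 0.3770 = 0.00300 kg/m³.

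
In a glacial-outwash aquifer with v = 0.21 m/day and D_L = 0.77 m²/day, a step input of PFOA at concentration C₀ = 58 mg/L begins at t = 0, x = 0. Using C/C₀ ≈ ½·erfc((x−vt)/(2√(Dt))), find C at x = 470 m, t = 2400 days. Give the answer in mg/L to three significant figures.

For a continuous step input, C/C₀ ≈ ½·erfc((x−vt)/(2√(Dt))).
vt = 0.21 × 2400 = 504 m and 2√(Dt) = 2√(0.77 × 2400) = 85.98 m.
Argument (x−vt)/(2√(Dt)) = (470 − 504)/85.98 = -0.3954; ½·erfc(-0.3954) = 0.7120.
C = 58 × 0.7120 = 41.3 mg/L.

41.3 mg/L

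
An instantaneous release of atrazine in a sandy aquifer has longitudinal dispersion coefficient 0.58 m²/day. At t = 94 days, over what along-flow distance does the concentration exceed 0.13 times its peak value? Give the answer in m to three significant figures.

42.2 m

The plume is Gaussian with σ = √(2Dt) = √(2 × 0.58 × 94) = 10.44 m.
C/C_peak = exp(−Δx²/(2σ²)) = 0.13 ⇒ Δx = σ·√(−2 ln 0.13) = 10.44 × 2.020 = 21.09 m.
Width = 2Δx = 42.2 m.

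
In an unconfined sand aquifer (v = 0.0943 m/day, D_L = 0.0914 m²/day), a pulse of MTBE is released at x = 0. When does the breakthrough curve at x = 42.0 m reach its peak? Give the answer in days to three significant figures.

For the 1D instantaneous-source solution, setting ∂C/∂t = 0 at fixed x gives v²t² + 2Dt − x² = 0, so t = (√(D² + v²x²) − D)/v².
√(D² + v²x²) = √(0.0914² + 0.0943² × 42.0²) = 3.962; v² = 0.00889249.
t = (3.962 − 0.0914)/0.00889249 = 435 days (vs. the pure-advection estimate x/v = 445 d).

435 days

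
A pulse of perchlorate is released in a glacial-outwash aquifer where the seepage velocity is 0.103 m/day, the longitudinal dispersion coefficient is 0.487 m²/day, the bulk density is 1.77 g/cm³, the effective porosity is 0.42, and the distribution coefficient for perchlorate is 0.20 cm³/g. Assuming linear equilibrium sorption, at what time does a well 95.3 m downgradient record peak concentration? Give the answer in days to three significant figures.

Retardation factor R = 1 + ρ_b·K_d/n = 1 + 1.77 × 0.20/0.42 = 1.843.
Sorption retards both mechanisms: v_R = v/R = 0.05589 m/day, D_R = D/R = 0.2642 m²/day.
Peak time from v_R²t² + 2D_R t − x² = 0: t = (√(D_R² + v_R²x²) − D_R)/v_R².
√(D_R² + v_R²x²) = √(0.2642² + 0.05589² × 95.3²) = 5.333; v_R² = 0.003124.
t = (5.333 − 0.2642)/0.003124 = 1620 days.

1620 days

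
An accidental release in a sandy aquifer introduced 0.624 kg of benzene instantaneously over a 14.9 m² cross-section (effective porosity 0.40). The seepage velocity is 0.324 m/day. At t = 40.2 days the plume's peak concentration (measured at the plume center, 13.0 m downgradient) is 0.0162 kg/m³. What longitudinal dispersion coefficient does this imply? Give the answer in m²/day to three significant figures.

0.0827 m²/day

At the plume center C_max = M/(n_e·A·√(4πDt)), so D = M²/(4πt·(n_e·A·C_max)²).
n_e·A·C_max = 0.40 × 14.9 × 0.0162 = 0.09655 kg/m.
D = 0.624²/(4π × 40.2 × 0.09655²) = 0.0827 m²/day.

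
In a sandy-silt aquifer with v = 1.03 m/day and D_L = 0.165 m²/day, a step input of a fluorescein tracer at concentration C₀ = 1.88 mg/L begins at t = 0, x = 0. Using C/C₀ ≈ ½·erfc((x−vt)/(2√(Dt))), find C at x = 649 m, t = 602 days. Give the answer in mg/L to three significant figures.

For a continuous step input, C/C₀ ≈ ½·erfc((x−vt)/(2√(Dt))).
vt = 1.03 × 602 = 620.06 m and 2√(Dt) = 2√(0.165 × 602) = 19.93 m.
Argument (x−vt)/(2√(Dt)) = (649 − 620.06)/19.93 = 1.452; ½·erfc(1.452) = 0.02002.
C = 1.88 × 0.02002 = 0.0376 mg/L.

0.0376 mg/L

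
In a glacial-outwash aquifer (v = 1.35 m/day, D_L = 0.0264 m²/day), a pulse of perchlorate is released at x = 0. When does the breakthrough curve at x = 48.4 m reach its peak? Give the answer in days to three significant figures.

35.8 days

For the 1D instantaneous-source solution, setting ∂C/∂t = 0 at fixed x gives v²t² + 2Dt − x² = 0, so t = (√(D² + v²x²) − D)/v².
√(D² + v²x²) = √(0.0264² + 1.35² × 48.4²) = 65.34; v² = 1.8225.
t = (65.34 − 0.0264)/1.8225 = 35.8 days (vs. the pure-advection estimate x/v = 35.9 d).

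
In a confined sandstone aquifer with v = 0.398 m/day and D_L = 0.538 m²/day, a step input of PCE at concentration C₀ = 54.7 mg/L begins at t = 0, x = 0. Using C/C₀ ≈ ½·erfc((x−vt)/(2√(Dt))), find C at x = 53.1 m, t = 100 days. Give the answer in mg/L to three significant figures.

5.46 mg/L

For a continuous step input, C/C₀ ≈ ½·erfc((x−vt)/(2√(Dt))).
vt = 0.398 × 100 = 39.8 m and 2√(Dt) = 2√(0.538 × 100) = 14.67 m.
Argument (x−vt)/(2√(Dt)) = (53.1 − 39.8)/14.67 = 0.9066; ½·erfc(0.9066) = 0.09990.
C = 54.7 × 0.09990 = 5.46 mg/L.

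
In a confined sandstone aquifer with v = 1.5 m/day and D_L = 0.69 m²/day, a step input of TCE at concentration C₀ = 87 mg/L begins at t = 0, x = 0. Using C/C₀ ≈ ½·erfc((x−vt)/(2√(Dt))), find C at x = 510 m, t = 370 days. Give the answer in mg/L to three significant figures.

85.0 mg/L

For a continuous step input, C/C₀ ≈ ½·erfc((x−vt)/(2√(Dt))).
vt = 1.5 × 370 = 555 m and 2√(Dt) = 2√(0.69 × 370) = 31.96 m.
Argument (x−vt)/(2√(Dt)) = (510 − 555)/31.96 = -1.408; ½·erfc(-1.408) = 0.9768.
C = 87 × 0.9768 = 85.0 mg/L.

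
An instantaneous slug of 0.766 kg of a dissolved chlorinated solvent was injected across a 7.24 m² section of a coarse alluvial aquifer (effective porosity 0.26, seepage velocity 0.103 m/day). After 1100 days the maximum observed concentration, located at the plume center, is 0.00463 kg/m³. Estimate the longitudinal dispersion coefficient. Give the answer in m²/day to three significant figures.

0.559 m²/day

At the plume center C_max = M/(n_e·A·√(4πDt)), so D = M²/(4πt·(n_e·A·C_max)²).
n_e·A·C_max = 0.26 × 7.24 × 0.00463 = 0.008716 kg/m.
D = 0.766²/(4π × 1100 × 0.008716²) = 0.559 m²/day.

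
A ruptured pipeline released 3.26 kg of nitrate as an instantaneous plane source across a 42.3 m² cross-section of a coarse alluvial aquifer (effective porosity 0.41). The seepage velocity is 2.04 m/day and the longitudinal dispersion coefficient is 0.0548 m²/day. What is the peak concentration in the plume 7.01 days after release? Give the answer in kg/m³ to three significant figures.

0.0856 kg/m³

The peak of an instantaneous 1D plume sits at x = vt; there the Gaussian factor is 1 and C_max = M/(n_e·A·√(4πDt)), where n_e·A is the pore area the mass is dissolved in.
√(4πDt) = √(4π × 0.0548 × 7.01) = 2.197 m, so C_max = 3.26/(0.41 × 42.3 × 2.197) = 0.0856 kg/m³.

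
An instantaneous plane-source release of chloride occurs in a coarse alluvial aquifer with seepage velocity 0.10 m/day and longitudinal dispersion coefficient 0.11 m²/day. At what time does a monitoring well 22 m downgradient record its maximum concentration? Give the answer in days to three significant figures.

209 days

For the 1D instantaneous-source solution, setting ∂C/∂t = 0 at fixed x gives v²t² + 2Dt − x² = 0, so t = (√(D² + v²x²) − D)/v².
√(D² + v²x²) = √(0.11² + 0.10² × 22²) = 2.203; v² = 0.01.
t = (2.203 − 0.11)/0.01 = 209 days (vs. the pure-advection estimate x/v = 220 d).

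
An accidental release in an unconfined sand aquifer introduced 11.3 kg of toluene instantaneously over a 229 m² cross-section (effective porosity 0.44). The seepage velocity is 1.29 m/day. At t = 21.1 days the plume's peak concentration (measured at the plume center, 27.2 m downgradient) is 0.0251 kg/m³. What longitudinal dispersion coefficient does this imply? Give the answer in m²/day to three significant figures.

At the plume center C_max = M/(n_e·A·√(4πDt)), so D = M²/(4πt·(n_e·A·C_max)²).
n_e·A·C_max = 0.44 × 229 × 0.0251 = 2.529 kg/m.
D = 11.3²/(4π × 21.1 × 2.529²) = 0.0753 m²/day.

0.0753 m²/day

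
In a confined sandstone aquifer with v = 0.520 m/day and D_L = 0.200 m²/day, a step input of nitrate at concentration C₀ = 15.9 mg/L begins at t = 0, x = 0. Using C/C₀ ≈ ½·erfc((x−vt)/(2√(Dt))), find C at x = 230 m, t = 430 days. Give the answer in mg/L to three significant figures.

4.97 mg/L

For a continuous step input, C/C₀ ≈ ½·erfc((x−vt)/(2√(Dt))).
vt = 0.520 × 430 = 223.6 m and 2√(Dt) = 2√(0.200 × 430) = 18.55 m.
Argument (x−vt)/(2√(Dt)) = (230 − 223.6)/18.55 = 0.3450; ½·erfc(0.3450) = 0.3128.
C = 15.9 × 0.3128 = 4.97 mg/L.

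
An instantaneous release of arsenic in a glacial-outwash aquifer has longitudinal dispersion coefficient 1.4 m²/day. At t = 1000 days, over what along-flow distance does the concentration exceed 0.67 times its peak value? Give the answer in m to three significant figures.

94.7 m

The plume is Gaussian with σ = √(2Dt) = √(2 × 1.4 × 1000) = 52.92 m.
C/C_peak = exp(−Δx²/(2σ²)) = 0.67 ⇒ Δx = σ·√(−2 ln 0.67) = 52.92 × 0.8950 = 47.36 m.
Width = 2Δx = 94.7 m.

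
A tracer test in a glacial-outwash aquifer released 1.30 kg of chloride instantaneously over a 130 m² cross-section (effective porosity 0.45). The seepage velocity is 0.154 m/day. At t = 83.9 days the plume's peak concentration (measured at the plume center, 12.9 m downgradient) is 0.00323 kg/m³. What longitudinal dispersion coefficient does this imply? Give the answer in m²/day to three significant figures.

0.0449 m²/day

At the plume center C_max = M/(n_e·A·√(4πDt)), so D = M²/(4πt·(n_e·A·C_max)²).
n_e·A·C_max = 0.45 × 130 × 0.00323 = 0.1890 kg/m.
D = 1.30²/(4π × 83.9 × 0.1890²) = 0.0449 m²/day.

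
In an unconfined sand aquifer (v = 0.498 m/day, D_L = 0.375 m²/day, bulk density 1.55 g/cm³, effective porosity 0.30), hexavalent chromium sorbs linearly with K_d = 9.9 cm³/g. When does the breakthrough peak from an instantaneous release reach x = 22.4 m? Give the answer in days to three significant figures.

Retardation factor R = 1 + ρ_b·K_d/n = 1 + 1.55 × 9.9/0.30 = 52.15.
Sorption retards both mechanisms: v_R = v/R = 0.009549 m/day, D_R = D/R = 0.007191 m²/day.
Peak time from v_R²t² + 2D_R t − x² = 0: t = (√(D_R² + v_R²x²) − D_R)/v_R².
√(D_R² + v_R²x²) = √(0.007191² + 0.009549² × 22.4²) = 0.2140; v_R² = 9.118e-05.
t = (0.2140 − 0.007191)/9.118e-05 = 2270 days.

2270 days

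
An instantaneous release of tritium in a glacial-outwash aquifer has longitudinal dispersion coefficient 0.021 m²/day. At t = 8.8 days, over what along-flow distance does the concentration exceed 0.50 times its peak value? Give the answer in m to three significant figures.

The plume is Gaussian with σ = √(2Dt) = √(2 × 0.021 × 8.8) = 0.6079 m.
C/C_peak = exp(−Δx²/(2σ²)) = 0.50 ⇒ Δx = σ·√(−2 ln 0.50) = 0.6079 × 1.177 = 0.7155 m.
Width = 2Δx = 1.43 m.

1.43 m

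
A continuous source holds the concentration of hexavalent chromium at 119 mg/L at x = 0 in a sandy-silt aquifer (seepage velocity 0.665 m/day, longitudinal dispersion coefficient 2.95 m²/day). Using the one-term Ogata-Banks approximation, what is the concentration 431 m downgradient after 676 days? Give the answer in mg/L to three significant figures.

For a continuous step input, C/C₀ ≈ ½·erfc((x−vt)/(2√(Dt))).
vt = 0.665 × 676 = 449.54 m and 2√(Dt) = 2√(2.95 × 676) = 89.31 m.
Argument (x−vt)/(2√(Dt)) = (431 − 449.54)/89.31 = -0.2076; ½·erfc(-0.2076) = 0.6155.
C = 119 × 0.6155 = 73.2 mg/L.

73.2 mg/L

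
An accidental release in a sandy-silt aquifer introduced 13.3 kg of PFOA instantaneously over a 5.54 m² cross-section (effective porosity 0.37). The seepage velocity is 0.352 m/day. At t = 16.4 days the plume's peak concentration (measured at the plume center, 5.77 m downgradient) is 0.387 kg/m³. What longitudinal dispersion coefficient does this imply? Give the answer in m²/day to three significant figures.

At the plume center C_max = M/(n_e·A·√(4πDt)), so D = M²/(4πt·(n_e·A·C_max)²).
n_e·A·C_max = 0.37 × 5.54 × 0.387 = 0.7933 kg/m.
D = 13.3²/(4π × 16.4 × 0.7933²) = 1.36 m²/day.

1.36 m²/day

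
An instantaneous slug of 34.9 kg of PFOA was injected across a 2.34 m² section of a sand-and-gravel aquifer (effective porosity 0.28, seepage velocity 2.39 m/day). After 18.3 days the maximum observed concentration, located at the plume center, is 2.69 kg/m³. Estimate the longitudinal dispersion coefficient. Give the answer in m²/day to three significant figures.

At the plume center C_max = M/(n_e·A·√(4πDt)), so D = M²/(4πt·(n_e·A·C_max)²).
n_e·A·C_max = 0.28 × 2.34 × 2.69 = 1.762 kg/m.
D = 34.9²/(4π × 18.3 × 1.762²) = 1.71 m²/day.

1.71 m²/day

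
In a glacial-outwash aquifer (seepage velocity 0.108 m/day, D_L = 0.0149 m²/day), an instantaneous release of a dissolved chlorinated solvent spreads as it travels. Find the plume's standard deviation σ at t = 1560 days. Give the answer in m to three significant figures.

Dispersive spreading gives a Gaussian with σ² = 2Dt; advection only shifts the center.
σ = √(2 × 0.0149 × 1560) = 6.82 m.

6.82 m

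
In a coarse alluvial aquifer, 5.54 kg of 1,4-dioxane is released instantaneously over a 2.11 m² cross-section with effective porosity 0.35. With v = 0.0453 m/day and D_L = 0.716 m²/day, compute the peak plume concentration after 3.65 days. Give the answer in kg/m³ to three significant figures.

The peak of an instantaneous 1D plume sits at x = vt; there the Gaussian factor is 1 and C_max = M/(n_e·A·√(4πDt)), where n_e·A is the pore area the mass is dissolved in.
√(4πDt) = √(4π × 0.716 × 3.65) = 5.731 m, so C_max = 5.54/(0.35 × 2.11 × 5.731) = 1.31 kg/m³.

1.31 kg/m³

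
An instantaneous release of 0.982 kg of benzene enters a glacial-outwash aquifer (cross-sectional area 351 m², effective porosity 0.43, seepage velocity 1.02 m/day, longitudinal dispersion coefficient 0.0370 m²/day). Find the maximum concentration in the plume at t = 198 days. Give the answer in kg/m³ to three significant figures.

0.000678 kg/m³

The peak of an instantaneous 1D plume sits at x = vt; there the Gaussian factor is 1 and C_max = M/(n_e·A·√(4πDt)), where n_e·A is the pore area the mass is dissolved in.
√(4πDt) = √(4π × 0.0370 × 198) = 9.595 m, so C_max = 0.982/(0.43 × 351 × 9.595) = 0.000678 kg/m³.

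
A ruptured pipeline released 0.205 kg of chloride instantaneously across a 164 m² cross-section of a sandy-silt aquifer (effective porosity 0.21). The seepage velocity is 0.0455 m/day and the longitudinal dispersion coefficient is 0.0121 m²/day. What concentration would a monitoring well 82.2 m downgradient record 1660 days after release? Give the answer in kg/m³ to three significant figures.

For an instantaneous plane source, C(x,t) = M/(n_e·A·√(4πDt)) · exp(−(x−vt)²/(4Dt)), with n_e·A the pore (flow) area.
Plume center vt = 0.0455 × 1660 = 75.53 m, so the well at 82.2 m is 6.67 m downgradient of the peak.
√(4πDt) = 15.89 m, giving peak height M/(n_e·A·√(4πDt)) = 0.205/(0.21 × 164 × 15.89) = 0.0003746 kg/m³.
(x−vt)²/(4Dt) = (6.67)²/(4 × 0.0121 × 1660) = 0.5537; exp(−0.5537) = 0.5748.
C = 0.0003746 × 0.5748 = 0.000215 kg/m³.

0.000215 kg/m³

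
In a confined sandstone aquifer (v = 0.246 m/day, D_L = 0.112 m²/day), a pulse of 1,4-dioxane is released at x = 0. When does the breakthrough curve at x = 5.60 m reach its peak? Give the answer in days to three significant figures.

For the 1D instantaneous-source solution, setting ∂C/∂t = 0 at fixed x gives v²t² + 2Dt − x² = 0, so t = (√(D² + v²x²) − D)/v².
√(D² + v²x²) = √(0.112² + 0.246² × 5.60²) = 1.382; v² = 0.060516.
t = (1.382 − 0.112)/0.060516 = 21.0 days (vs. the pure-advection estimate x/v = 22.8 d).

21.0 days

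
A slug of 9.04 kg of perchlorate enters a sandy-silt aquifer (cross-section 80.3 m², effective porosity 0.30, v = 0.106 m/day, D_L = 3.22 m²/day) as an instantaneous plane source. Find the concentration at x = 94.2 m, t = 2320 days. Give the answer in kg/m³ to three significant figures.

0.000567 kg/m³

For an instantaneous plane source, C(x,t) = M/(n_e·A·√(4πDt)) · exp(−(x−vt)²/(4Dt)), with n_e·A the pore (flow) area.
Plume center vt = 0.106 × 2320 = 245.92 m, so the well at 94.2 m is 151.72 m upgradient of the peak.
√(4πDt) = 306.4 m, giving peak height M/(n_e·A·√(4πDt)) = 9.04/(0.30 × 80.3 × 306.4) = 0.001225 kg/m³.
(x−vt)²/(4Dt) = (-151.72)²/(4 × 3.22 × 2320) = 0.7703; exp(−0.7703) = 0.4629.
C = 0.001225 × 0.4629 = 0.000567 kg/m³.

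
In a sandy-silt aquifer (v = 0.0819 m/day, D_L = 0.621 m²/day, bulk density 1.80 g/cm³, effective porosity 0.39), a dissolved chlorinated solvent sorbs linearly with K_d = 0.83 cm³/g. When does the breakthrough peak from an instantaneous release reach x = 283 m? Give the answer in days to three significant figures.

Retardation factor R = 1 + ρ_b·K_d/n = 1 + 1.80 × 0.83/0.39 = 4.831.
Sorption retards both mechanisms: v_R = v/R = 0.01695 m/day, D_R = D/R = 0.1285 m²/day.
Peak time from v_R²t² + 2D_R t − x² = 0: t = (√(D_R² + v_R²x²) − D_R)/v_R².
√(D_R² + v_R²x²) = √(0.1285² + 0.01695² × 283²) = 4.799; v_R² = 0.0002873.
t = (4.799 − 0.1285)/0.0002873 = 16300 days.

16300 days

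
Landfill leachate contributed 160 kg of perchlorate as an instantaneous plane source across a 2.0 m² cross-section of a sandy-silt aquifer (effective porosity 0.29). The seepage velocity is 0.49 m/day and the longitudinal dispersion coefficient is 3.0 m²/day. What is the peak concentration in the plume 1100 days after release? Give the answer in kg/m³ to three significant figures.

The peak of an instantaneous 1D plume sits at x = vt; there the Gaussian factor is 1 and C_max = M/(n_e·A·√(4πDt)), where n_e·A is the pore area the mass is dissolved in.
√(4πDt) = √(4π × 3.0 × 1100) = 203.6 m, so C_max = 160/(0.29 × 2.0 × 203.6) = 1.35 kg/m³.

1.35 kg/m³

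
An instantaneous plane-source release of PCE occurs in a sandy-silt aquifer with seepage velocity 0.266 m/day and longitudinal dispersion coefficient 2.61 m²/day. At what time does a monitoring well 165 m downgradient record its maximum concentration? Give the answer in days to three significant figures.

585 days

For the 1D instantaneous-source solution, setting ∂C/∂t = 0 at fixed x gives v²t² + 2Dt − x² = 0, so t = (√(D² + v²x²) − D)/v².
√(D² + v²x²) = √(2.61² + 0.266² × 165²) = 43.97; v² = 0.070756.
t = (43.97 − 2.61)/0.070756 = 585 days (vs. the pure-advection estimate x/v = 620 d).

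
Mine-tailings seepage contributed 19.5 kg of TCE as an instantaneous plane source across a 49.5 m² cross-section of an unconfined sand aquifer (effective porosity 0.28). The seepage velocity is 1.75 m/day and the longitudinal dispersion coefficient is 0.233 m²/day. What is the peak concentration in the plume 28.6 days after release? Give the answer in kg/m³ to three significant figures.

0.154 kg/m³

The peak of an instantaneous 1D plume sits at x = vt; there the Gaussian factor is 1 and C_max = M/(n_e·A·√(4πDt)), where n_e·A is the pore area the mass is dissolved in.
√(4πDt) = √(4π × 0.233 × 28.6) = 9.151 m, so C_max = 19.5/(0.28 × 49.5 × 9.151) = 0.154 kg/m³.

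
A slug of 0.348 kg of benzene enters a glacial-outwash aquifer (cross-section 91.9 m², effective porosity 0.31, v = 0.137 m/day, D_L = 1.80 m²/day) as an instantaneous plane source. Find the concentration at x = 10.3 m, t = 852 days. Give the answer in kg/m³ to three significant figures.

1.39e-05 kg/m³

For an instantaneous plane source, C(x,t) = M/(n_e·A·√(4πDt)) · exp(−(x−vt)²/(4Dt)), with n_e·A the pore (flow) area.
Plume center vt = 0.137 × 852 = 116.724 m, so the well at 10.3 m is 106.424 m upgradient of the peak.
√(4πDt) = 138.8 m, giving peak height M/(n_e·A·√(4πDt)) = 0.348/(0.31 × 91.9 × 138.8) = 8.801e-05 kg/m³.
(x−vt)²/(4Dt) = (-106.424)²/(4 × 1.80 × 852) = 1.846; exp(−1.846) = 0.1579.
C = 8.801e-05 × 0.1579 = 1.39e-05 kg/m³.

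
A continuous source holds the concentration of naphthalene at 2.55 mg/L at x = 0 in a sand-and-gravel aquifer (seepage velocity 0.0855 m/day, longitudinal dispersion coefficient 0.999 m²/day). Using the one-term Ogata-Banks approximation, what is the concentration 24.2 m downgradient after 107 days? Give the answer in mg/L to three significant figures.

0.387 mg/L

For a continuous step input, C/C₀ ≈ ½·erfc((x−vt)/(2√(Dt))).
vt = 0.0855 × 107 = 9.1485 m and 2√(Dt) = 2√(0.999 × 107) = 20.68 m.
Argument (x−vt)/(2√(Dt)) = (24.2 − 9.1485)/20.68 = 0.7278; ½·erfc(0.7278) = 0.1517.
C = 2.55 × 0.1517 = 0.387 mg/L.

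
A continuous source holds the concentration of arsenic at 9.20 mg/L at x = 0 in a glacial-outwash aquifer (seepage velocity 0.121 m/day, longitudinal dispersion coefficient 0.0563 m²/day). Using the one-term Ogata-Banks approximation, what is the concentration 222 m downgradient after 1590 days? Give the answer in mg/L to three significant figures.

0.124 mg/L

For a continuous step input, C/C₀ ≈ ½·erfc((x−vt)/(2√(Dt))).
vt = 0.121 × 1590 = 192.39 m and 2√(Dt) = 2√(0.0563 × 1590) = 18.92 m.
Argument (x−vt)/(2√(Dt)) = (222 − 192.39)/18.92 = 1.565; ½·erfc(1.565) = 0.01344.
C = 9.20 × 0.01344 = 0.124 mg/L.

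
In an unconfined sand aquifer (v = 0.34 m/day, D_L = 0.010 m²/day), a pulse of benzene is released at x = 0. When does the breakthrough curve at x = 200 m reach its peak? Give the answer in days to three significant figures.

For the 1D instantaneous-source solution, setting ∂C/∂t = 0 at fixed x gives v²t² + 2Dt − x² = 0, so t = (√(D² + v²x²) − D)/v².
√(D² + v²x²) = √(0.010² + 0.34² × 200²) = 68.00; v² = 0.1156.
t = (68.00 − 0.010)/0.1156 = 588 days (vs. the pure-advection estimate x/v = 588 d).

588 days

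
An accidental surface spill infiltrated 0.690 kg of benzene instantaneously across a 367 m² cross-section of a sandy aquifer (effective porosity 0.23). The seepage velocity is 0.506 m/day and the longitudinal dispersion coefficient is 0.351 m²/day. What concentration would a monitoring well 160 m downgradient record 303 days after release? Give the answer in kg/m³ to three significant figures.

For an instantaneous plane source, C(x,t) = M/(n_e·A·√(4πDt)) · exp(−(x−vt)²/(4Dt)), with n_e·A the pore (flow) area.
Plume center vt = 0.506 × 303 = 153.318 m, so the well at 160 m is 6.682 m downgradient of the peak.
√(4πDt) = 36.56 m, giving peak height M/(n_e·A·√(4πDt)) = 0.690/(0.23 × 367 × 36.56) = 0.0002236 kg/m³.
(x−vt)²/(4Dt) = (6.682)²/(4 × 0.351 × 303) = 0.1050; exp(−0.1050) = 0.9003.
C = 0.0002236 × 0.9003 = 0.000201 kg/m³.

0.000201 kg/m³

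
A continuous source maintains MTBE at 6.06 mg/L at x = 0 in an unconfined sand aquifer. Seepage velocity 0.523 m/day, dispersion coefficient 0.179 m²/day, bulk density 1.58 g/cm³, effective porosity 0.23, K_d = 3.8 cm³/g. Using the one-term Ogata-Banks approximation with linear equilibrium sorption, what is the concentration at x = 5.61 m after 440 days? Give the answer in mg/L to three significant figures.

Retardation factor R = 1 + ρ_b·K_d/n = 1 + 1.58 × 3.8/0.23 = 27.10.
Sorption retards both mechanisms: v_R = v/R = 0.01930 m/day, D_R = D/R = 0.006605 m²/day.
v_R·t = 0.01930 × 440 = 8.492 m; 2√(D_R t) = 3.410 m; argument = (5.61 − 8.492)/3.410 = -0.8452.
C = C₀ × ½·erfc(-0.8452) = 6.06 × 0.8840 = 5.36 mg/L.

5.36 mg/L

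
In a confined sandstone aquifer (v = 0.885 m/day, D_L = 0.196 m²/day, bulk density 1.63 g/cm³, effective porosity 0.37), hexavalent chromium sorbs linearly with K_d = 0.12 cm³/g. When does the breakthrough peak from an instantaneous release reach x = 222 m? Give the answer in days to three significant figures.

383 days

Retardation factor R = 1 + ρ_b·K_d/n = 1 + 1.63 × 0.12/0.37 = 1.529.
Sorption retards both mechanisms: v_R = v/R = 0.5788 m/day, D_R = D/R = 0.1282 m²/day.
Peak time from v_R²t² + 2D_R t − x² = 0: t = (√(D_R² + v_R²x²) − D_R)/v_R².
√(D_R² + v_R²x²) = √(0.1282² + 0.5788² × 222²) = 128.5; v_R² = 0.3350.
t = (128.5 − 0.1282)/0.3350 = 383 days.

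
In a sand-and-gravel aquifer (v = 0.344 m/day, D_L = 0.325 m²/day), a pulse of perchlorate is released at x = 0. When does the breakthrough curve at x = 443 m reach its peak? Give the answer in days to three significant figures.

For the 1D instantaneous-source solution, setting ∂C/∂t = 0 at fixed x gives v²t² + 2Dt − x² = 0, so t = (√(D² + v²x²) − D)/v².
√(D² + v²x²) = √(0.325² + 0.344² × 443²) = 152.4; v² = 0.118336.
t = (152.4 − 0.325)/0.118336 = 1290 days (vs. the pure-advection estimate x/v = 1290 d).

1290 days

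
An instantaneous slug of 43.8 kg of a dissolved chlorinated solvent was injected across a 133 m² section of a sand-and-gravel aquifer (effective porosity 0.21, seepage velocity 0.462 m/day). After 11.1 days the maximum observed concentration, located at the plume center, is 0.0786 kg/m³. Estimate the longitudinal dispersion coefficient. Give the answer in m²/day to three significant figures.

2.85 m²/day

At the plume center C_max = M/(n_e·A·√(4πDt)), so D = M²/(4πt·(n_e·A·C_max)²).
n_e·A·C_max = 0.21 × 133 × 0.0786 = 2.195 kg/m.
D = 43.8²/(4π × 11.1 × 2.195²) = 2.85 m²/day.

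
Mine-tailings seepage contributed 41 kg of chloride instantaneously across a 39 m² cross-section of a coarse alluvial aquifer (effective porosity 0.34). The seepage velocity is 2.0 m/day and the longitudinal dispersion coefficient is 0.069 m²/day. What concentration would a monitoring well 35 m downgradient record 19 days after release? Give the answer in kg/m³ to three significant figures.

0.137 kg/m³

For an instantaneous plane source, C(x,t) = M/(n_e·A·√(4πDt)) · exp(−(x−vt)²/(4Dt)), with n_e·A the pore (flow) area.
Plume center vt = 2.0 × 19 = 38 m, so the well at 35 m is 3 m upgradient of the peak.
√(4πDt) = 4.059 m, giving peak height M/(n_e·A·√(4πDt)) = 41/(0.34 × 39 × 4.059) = 0.7618 kg/m³.
(x−vt)²/(4Dt) = (-3)²/(4 × 0.069 × 19) = 1.716; exp(−1.716) = 0.1798.
C = 0.7618 × 0.1798 = 0.137 kg/m³.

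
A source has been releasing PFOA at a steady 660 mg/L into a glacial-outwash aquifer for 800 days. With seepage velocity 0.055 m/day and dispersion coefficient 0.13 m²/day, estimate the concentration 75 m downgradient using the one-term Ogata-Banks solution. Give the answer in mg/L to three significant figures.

10.4 mg/L

For a continuous step input, C/C₀ ≈ ½·erfc((x−vt)/(2√(Dt))).
vt = 0.055 × 800 = 44 m and 2√(Dt) = 2√(0.13 × 800) = 20.40 m.
Argument (x−vt)/(2√(Dt)) = (75 − 44)/20.40 = 1.520; ½·erfc(1.520) = 0.01579.
C = 660 × 0.01579 = 10.4 mg/L.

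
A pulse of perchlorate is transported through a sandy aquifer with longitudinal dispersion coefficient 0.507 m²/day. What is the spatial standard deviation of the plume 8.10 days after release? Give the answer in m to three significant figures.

Dispersive spreading gives a Gaussian with σ² = 2Dt; advection only shifts the center.
σ = √(2 × 0.507 × 8.10) = 2.87 m.

2.87 m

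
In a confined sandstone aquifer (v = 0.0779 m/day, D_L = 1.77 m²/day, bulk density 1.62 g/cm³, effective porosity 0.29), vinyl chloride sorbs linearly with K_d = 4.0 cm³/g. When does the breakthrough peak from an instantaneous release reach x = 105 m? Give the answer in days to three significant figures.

25400 days

Retardation factor R = 1 + ρ_b·K_d/n = 1 + 1.62 × 4.0/0.29 = 23.34.
Sorption retards both mechanisms: v_R = v/R = 0.003338 m/day, D_R = D/R = 0.07584 m²/day.
Peak time from v_R²t² + 2D_R t − x² = 0: t = (√(D_R² + v_R²x²) − D_R)/v_R².
√(D_R² + v_R²x²) = √(0.07584² + 0.003338² × 105²) = 0.3586; v_R² = 1.114e-05.
t = (0.3586 − 0.07584)/1.114e-05 = 25400 days.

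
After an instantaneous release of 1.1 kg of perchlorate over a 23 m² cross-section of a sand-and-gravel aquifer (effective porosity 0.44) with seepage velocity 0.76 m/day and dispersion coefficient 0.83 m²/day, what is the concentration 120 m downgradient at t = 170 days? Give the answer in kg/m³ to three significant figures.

0.00222 kg/m³

For an instantaneous plane source, C(x,t) = M/(n_e·A·√(4πDt)) · exp(−(x−vt)²/(4Dt)), with n_e·A the pore (flow) area.
Plume center vt = 0.76 × 170 = 129.2 m, so the well at 120 m is 9.2 m upgradient of the peak.
√(4πDt) = 42.11 m, giving peak height M/(n_e·A·√(4πDt)) = 1.1/(0.44 × 23 × 42.11) = 0.002581 kg/m³.
(x−vt)²/(4Dt) = (-9.2)²/(4 × 0.83 × 170) = 0.1500; exp(−0.1500) = 0.8607.
C = 0.002581 × 0.8607 = 0.00222 kg/m³.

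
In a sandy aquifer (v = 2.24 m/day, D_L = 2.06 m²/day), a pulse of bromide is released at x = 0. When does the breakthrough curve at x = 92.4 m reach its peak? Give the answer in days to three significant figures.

For the 1D instantaneous-source solution, setting ∂C/∂t = 0 at fixed x gives v²t² + 2Dt − x² = 0, so t = (√(D² + v²x²) − D)/v².
√(D² + v²x²) = √(2.06² + 2.24² × 92.4²) = 207.0; v² = 5.0176.
t = (207.0 − 2.06)/5.0176 = 40.8 days (vs. the pure-advection estimate x/v = 41.2 d).

40.8 days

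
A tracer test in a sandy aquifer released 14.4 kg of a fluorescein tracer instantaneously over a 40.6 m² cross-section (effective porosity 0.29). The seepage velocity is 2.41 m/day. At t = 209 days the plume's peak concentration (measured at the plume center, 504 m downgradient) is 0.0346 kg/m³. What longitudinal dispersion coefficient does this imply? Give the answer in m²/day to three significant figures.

At the plume center C_max = M/(n_e·A·√(4πDt)), so D = M²/(4πt·(n_e·A·C_max)²).
n_e·A·C_max = 0.29 × 40.6 × 0.0346 = 0.4074 kg/m.
D = 14.4²/(4π × 209 × 0.4074²) = 0.476 m²/day.

0.476 m²/day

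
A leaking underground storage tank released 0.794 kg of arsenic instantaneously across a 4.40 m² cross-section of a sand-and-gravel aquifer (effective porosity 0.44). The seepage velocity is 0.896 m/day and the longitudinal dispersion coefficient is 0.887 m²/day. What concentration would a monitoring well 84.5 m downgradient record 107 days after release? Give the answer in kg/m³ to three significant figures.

For an instantaneous plane source, C(x,t) = M/(n_e·A·√(4πDt)) · exp(−(x−vt)²/(4Dt)), with n_e·A the pore (flow) area.
Plume center vt = 0.896 × 107 = 95.872 m, so the well at 84.5 m is 11.372 m upgradient of the peak.
√(4πDt) = 34.53 m, giving peak height M/(n_e·A·√(4πDt)) = 0.794/(0.44 × 4.40 × 34.53) = 0.01188 kg/m³.
(x−vt)²/(4Dt) = (-11.372)²/(4 × 0.887 × 107) = 0.3406; exp(−0.3406) = 0.7113.
C = 0.01188 × 0.7113 = 0.00845 kg/m³.

0.00845 kg/m³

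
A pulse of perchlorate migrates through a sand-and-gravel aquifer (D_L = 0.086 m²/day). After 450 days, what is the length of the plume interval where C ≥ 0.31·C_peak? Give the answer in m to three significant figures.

The plume is Gaussian with σ = √(2Dt) = √(2 × 0.086 × 450) = 8.798 m.
C/C_peak = exp(−Δx²/(2σ²)) = 0.31 ⇒ Δx = σ·√(−2 ln 0.31) = 8.798 × 1.530 = 13.46 m.
Width = 2Δx = 26.9 m.

26.9 m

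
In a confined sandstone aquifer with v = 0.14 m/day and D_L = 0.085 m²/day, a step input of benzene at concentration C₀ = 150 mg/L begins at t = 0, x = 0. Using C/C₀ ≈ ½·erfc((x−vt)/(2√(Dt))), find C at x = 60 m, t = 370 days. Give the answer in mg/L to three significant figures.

For a continuous step input, C/C₀ ≈ ½·erfc((x−vt)/(2√(Dt))).
vt = 0.14 × 370 = 51.8 m and 2√(Dt) = 2√(0.085 × 370) = 11.22 m.
Argument (x−vt)/(2√(Dt)) = (60 − 51.8)/11.22 = 0.7308; ½·erfc(0.7308) = 0.1507.
C = 150 × 0.1507 = 22.6 mg/L.

22.6 mg/L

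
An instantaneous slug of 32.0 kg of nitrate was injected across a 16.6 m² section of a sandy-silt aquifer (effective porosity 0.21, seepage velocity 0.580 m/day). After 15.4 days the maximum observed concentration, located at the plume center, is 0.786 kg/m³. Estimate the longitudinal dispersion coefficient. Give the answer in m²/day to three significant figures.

At the plume center C_max = M/(n_e·A·√(4πDt)), so D = M²/(4πt·(n_e·A·C_max)²).
n_e·A·C_max = 0.21 × 16.6 × 0.786 = 2.740 kg/m.
D = 32.0²/(4π × 15.4 × 2.740²) = 0.705 m²/day.

0.705 m²/day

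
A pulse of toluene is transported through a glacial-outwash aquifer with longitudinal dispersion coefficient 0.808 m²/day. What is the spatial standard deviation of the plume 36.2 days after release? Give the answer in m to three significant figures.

Dispersive spreading gives a Gaussian with σ² = 2Dt; advection only shifts the center.
σ = √(2 × 0.808 × 36.2) = 7.65 m.

7.65 m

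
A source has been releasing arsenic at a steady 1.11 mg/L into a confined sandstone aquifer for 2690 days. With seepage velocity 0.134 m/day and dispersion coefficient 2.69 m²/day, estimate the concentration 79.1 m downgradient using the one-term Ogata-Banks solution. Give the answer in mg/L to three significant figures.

For a continuous step input, C/C₀ ≈ ½·erfc((x−vt)/(2√(Dt))).
vt = 0.134 × 2690 = 360.46 m and 2√(Dt) = 2√(2.69 × 2690) = 170.1 m.
Argument (x−vt)/(2√(Dt)) = (79.1 − 360.46)/170.1 = -1.654; ½·erfc(-1.654) = 0.9903.
C = 1.11 × 0.9903 = 1.10 mg/L.

1.10 mg/L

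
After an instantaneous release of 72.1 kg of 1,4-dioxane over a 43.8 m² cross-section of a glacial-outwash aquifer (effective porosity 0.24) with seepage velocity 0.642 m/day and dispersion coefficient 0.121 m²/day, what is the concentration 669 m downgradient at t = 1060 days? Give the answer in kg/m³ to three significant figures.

0.132 kg/m³

For an instantaneous plane source, C(x,t) = M/(n_e·A·√(4πDt)) · exp(−(x−vt)²/(4Dt)), with n_e·A the pore (flow) area.
Plume center vt = 0.642 × 1060 = 680.52 m, so the well at 669 m is 11.52 m upgradient of the peak.
√(4πDt) = 40.15 m, giving peak height M/(n_e·A·√(4πDt)) = 72.1/(0.24 × 43.8 × 40.15) = 0.1708 kg/m³.
(x−vt)²/(4Dt) = (-11.52)²/(4 × 0.121 × 1060) = 0.2587; exp(−0.2587) = 0.7721.
C = 0.1708 × 0.7721 = 0.132 kg/m³.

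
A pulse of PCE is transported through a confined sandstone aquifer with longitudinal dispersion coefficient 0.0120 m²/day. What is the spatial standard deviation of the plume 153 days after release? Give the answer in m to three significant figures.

1.92 m

Dispersive spreading gives a Gaussian with σ² = 2Dt; advection only shifts the center.
σ = √(2 × 0.0120 × 153) = 1.92 m.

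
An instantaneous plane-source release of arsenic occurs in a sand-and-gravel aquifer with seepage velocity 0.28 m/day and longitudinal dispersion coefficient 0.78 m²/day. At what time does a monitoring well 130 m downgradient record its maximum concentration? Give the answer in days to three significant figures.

454 days

For the 1D instantaneous-source solution, setting ∂C/∂t = 0 at fixed x gives v²t² + 2Dt − x² = 0, so t = (√(D² + v²x²) − D)/v².
√(D² + v²x²) = √(0.78² + 0.28² × 130²) = 36.41; v² = 0.0784.
t = (36.41 − 0.78)/0.0784 = 454 days (vs. the pure-advection estimate x/v = 464 d).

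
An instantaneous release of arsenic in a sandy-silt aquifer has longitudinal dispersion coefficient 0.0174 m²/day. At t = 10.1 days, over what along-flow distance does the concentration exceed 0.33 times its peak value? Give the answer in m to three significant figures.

The plume is Gaussian with σ = √(2Dt) = √(2 × 0.0174 × 10.1) = 0.5929 m.
C/C_peak = exp(−Δx²/(2σ²)) = 0.33 ⇒ Δx = σ·√(−2 ln 0.33) = 0.5929 × 1.489 = 0.8828 m.
Width = 2Δx = 1.77 m.

1.77 m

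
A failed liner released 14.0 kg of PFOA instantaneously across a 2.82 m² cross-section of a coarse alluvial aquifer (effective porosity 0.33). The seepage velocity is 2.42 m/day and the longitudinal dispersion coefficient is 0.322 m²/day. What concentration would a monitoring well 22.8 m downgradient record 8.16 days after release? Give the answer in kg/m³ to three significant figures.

For an instantaneous plane source, C(x,t) = M/(n_e·A·√(4πDt)) · exp(−(x−vt)²/(4Dt)), with n_e·A the pore (flow) area.
Plume center vt = 2.42 × 8.16 = 19.7472 m, so the well at 22.8 m is 3.0528 m downgradient of the peak.
√(4πDt) = 5.746 m, giving peak height M/(n_e·A·√(4πDt)) = 14.0/(0.33 × 2.82 × 5.746) = 2.618 kg/m³.
(x−vt)²/(4Dt) = (3.0528)²/(4 × 0.322 × 8.16) = 0.8867; exp(−0.8867) = 0.4120.
C = 2.618 × 0.4120 = 1.08 kg/m³.

1.08 kg/m³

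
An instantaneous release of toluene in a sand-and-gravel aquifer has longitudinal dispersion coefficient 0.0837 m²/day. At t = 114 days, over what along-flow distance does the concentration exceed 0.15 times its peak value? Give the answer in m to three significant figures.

The plume is Gaussian with σ = √(2Dt) = √(2 × 0.0837 × 114) = 4.368 m.
C/C_peak = exp(−Δx²/(2σ²)) = 0.15 ⇒ Δx = σ·√(−2 ln 0.15) = 4.368 × 1.948 = 8.509 m.
Width = 2Δx = 17.0 m.

17.0 m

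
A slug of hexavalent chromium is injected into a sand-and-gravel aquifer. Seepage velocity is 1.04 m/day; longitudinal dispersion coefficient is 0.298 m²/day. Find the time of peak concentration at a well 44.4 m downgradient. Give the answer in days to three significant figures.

42.4 days

For the 1D instantaneous-source solution, setting ∂C/∂t = 0 at fixed x gives v²t² + 2Dt − x² = 0, so t = (√(D² + v²x²) − D)/v².
√(D² + v²x²) = √(0.298² + 1.04² × 44.4²) = 46.18; v² = 1.0816.
t = (46.18 − 0.298)/1.0816 = 42.4 days (vs. the pure-advection estimate x/v = 42.7 d).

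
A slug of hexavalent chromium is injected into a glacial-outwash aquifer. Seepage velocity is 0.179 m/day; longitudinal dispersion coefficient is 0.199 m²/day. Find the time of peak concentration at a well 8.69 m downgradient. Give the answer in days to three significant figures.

For the 1D instantaneous-source solution, setting ∂C/∂t = 0 at fixed x gives v²t² + 2Dt − x² = 0, so t = (√(D² + v²x²) − D)/v².
√(D² + v²x²) = √(0.199² + 0.179² × 8.69²) = 1.568; v² = 0.032041.
t = (1.568 − 0.199)/0.032041 = 42.7 days (vs. the pure-advection estimate x/v = 48.5 d).

42.7 days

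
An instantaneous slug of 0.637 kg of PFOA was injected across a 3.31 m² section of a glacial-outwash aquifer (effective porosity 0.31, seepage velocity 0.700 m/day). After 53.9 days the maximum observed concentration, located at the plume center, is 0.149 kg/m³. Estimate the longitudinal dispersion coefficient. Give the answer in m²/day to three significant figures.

At the plume center C_max = M/(n_e·A·√(4πDt)), so D = M²/(4πt·(n_e·A·C_max)²).
n_e·A·C_max = 0.31 × 3.31 × 0.149 = 0.1529 kg/m.
D = 0.637²/(4π × 53.9 × 0.1529²) = 0.0256 m²/day.

0.0256 m²/day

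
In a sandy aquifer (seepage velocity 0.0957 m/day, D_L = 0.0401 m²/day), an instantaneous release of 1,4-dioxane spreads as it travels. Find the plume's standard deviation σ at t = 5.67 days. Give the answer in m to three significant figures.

Dispersive spreading gives a Gaussian with σ² = 2Dt; advection only shifts the center.
σ = √(2 × 0.0401 × 5.67) = 0.674 m.

0.674 m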